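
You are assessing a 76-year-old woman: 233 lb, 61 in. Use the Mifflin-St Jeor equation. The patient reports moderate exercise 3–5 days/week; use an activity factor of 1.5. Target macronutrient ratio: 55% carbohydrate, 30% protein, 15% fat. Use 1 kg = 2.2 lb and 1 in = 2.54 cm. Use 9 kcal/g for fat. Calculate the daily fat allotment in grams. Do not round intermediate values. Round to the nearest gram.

37 g/day

Convert to metric: weight = 233 ÷ 2.2 = 105.9091 kg; height = 61 × 2.54 = 154.94 cm.
Mifflin-St Jeor (female): BMR = 10(105.9091) + 6.25(154.94) − 5(76) − 161 = 1059.0909 + 968.375 − 380 − 161 = 1486.4659 kcal/day.
TEE = 1486.4659 × 1.5 = 2229.6989 kcal/day.
Fat energy = 15% × 2229.6989 = 334.4548 kcal.
Fat = 334.4548 ÷ 9 kcal/g = 37.1616 g.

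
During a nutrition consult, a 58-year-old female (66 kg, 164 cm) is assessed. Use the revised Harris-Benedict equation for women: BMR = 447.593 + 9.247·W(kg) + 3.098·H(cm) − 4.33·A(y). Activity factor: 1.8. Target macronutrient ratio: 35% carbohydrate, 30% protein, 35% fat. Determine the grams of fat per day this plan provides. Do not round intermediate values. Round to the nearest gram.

92 g/day

Harris-Benedict: BMR = 447.593 + 9.247(66) + 3.098(164) − 4.33(58) = 1314.827 kcal/day.
TEE = 1314.827 × 1.8 = 2366.6886 kcal/day.
Fat energy = 35% × 2366.6886 = 828.341 kcal.
Fat = 828.341 ÷ 9 kcal/g = 92.0379 g.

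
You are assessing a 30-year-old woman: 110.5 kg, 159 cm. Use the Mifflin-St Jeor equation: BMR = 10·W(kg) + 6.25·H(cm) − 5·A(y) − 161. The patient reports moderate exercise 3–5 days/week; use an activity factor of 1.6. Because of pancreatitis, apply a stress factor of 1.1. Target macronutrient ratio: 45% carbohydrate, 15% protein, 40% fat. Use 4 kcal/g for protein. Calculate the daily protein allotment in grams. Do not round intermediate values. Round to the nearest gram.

118 g/day

Mifflin-St Jeor (female): BMR = 10(110.5) + 6.25(159) − 5(30) − 161 = 1105 + 993.75 − 150 − 161 = 1787.75 kcal/day.
TEE = 1787.75 × 1.6 = 2860.4 kcal/day.
With stress factor 1.1: 2860.4 × 1.1 = 3146.44 kcal/day.
Protein energy = 15% × 3146.44 = 471.966 kcal.
Protein = 471.966 ÷ 4 kcal/g = 117.9915 g.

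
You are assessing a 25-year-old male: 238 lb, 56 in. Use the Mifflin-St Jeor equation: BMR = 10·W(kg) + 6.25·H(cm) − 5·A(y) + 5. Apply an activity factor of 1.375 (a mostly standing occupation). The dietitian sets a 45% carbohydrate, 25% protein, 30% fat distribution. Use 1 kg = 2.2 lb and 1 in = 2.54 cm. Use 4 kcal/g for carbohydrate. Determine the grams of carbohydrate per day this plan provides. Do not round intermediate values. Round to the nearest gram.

Convert to metric: weight = 238 ÷ 2.2 = 108.1818 kg; height = 56 × 2.54 = 142.24 cm.
Mifflin-St Jeor (male): BMR = 10(108.1818) + 6.25(142.24) − 5(25) + 5 = 1081.8182 + 889 − 125 + 5 = 1850.8182 kcal/day.
TEE = 1850.8182 × 1.375 = 2544.875 kcal/day.
Carbohydrate energy = 45% × 2544.875 = 1145.1938 kcal.
Carbohydrate = 1145.1938 ÷ 4 kcal/g = 286.2984 g.

286 g/day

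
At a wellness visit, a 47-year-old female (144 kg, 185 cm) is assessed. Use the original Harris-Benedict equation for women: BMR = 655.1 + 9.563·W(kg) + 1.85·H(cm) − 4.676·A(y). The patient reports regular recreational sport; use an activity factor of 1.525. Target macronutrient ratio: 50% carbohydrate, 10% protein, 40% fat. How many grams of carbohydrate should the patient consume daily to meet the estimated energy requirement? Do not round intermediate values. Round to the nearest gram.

411 g/day

Harris-Benedict: BMR = 655.1 + 9.563(144) + 1.85(185) − 4.676(47) = 2154.65 kcal/day.
TEE = 2154.65 × 1.525 = 3285.8413 kcal/day.
Carbohydrate energy = 50% × 3285.8413 = 1642.9206 kcal.
Carbohydrate = 1642.9206 ÷ 4 kcal/g = 410.7302 g.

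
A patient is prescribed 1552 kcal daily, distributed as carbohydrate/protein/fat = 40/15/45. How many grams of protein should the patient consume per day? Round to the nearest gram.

58 g/day

Protein energy = 15% × 1552 = 232.8 kcal.
At 4 kcal/g: 232.8 ÷ 4 = 58.2 g.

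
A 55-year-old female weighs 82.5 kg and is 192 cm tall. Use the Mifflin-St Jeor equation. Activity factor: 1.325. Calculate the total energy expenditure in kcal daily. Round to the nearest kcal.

2105 kcal daily

Mifflin-St Jeor (female): BMR = 10(82.5) + 6.25(192) − 5(55) − 161 = 825 + 1200 − 275 − 161 = 1589 kcal/day.
TEE = BMR × activity factor = 1589 × 1.325 = 2105.425 kcal/day.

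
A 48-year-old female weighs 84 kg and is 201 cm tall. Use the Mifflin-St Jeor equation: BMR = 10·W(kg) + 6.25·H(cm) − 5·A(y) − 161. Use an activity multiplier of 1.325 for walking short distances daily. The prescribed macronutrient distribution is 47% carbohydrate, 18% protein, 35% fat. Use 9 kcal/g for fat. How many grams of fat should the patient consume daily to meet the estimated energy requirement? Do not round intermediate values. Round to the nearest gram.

Mifflin-St Jeor (female): BMR = 10(84) + 6.25(201) − 5(48) − 161 = 840 + 1256.25 − 240 − 161 = 1695.25 kcal/day.
TEE = 1695.25 × 1.325 = 2246.2063 kcal/day.
Fat energy = 35% × 2246.2063 = 786.1722 kcal.
Fat = 786.1722 ÷ 9 kcal/g = 87.3525 g.

87 g/day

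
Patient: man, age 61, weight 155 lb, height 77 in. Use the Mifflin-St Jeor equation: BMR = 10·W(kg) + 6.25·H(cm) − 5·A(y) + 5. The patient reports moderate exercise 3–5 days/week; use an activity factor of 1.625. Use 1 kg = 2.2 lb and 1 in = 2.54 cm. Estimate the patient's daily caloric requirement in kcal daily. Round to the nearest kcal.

Convert to metric: weight = 155 ÷ 2.2 = 70.4545 kg; height = 77 × 2.54 = 195.58 cm.
Mifflin-St Jeor (male): BMR = 10(70.4545) + 6.25(195.58) − 5(61) + 5 = 704.5455 + 1222.375 − 305 + 5 = 1626.9205 kcal/day.
TEE = BMR × activity factor = 1626.9205 × 1.625 = 2643.7457 kcal/day.

2644 kcal daily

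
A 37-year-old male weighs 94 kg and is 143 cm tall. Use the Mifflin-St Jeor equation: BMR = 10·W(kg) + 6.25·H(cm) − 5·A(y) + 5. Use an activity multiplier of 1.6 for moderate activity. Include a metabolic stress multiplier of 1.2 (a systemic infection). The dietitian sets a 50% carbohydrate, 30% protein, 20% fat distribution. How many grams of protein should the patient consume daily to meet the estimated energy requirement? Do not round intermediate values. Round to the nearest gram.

238 g/day

Mifflin-St Jeor (male): BMR = 10(94) + 6.25(143) − 5(37) + 5 = 940 + 893.75 − 185 + 5 = 1653.75 kcal/day.
TEE = 1653.75 × 1.6 = 2646 kcal/day.
With stress factor 1.2: 2646 × 1.2 = 3175.2 kcal/day.
Protein energy = 30% × 3175.2 = 952.56 kcal.
Protein = 952.56 ÷ 4 kcal/g = 238.14 g.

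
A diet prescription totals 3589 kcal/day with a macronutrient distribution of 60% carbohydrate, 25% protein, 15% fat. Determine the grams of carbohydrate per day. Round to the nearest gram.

538 g/day

Carbohydrate energy = 60% × 3589 = 2153.4 kcal.
At 4 kcal/g: 2153.4 ÷ 4 = 538.35 g.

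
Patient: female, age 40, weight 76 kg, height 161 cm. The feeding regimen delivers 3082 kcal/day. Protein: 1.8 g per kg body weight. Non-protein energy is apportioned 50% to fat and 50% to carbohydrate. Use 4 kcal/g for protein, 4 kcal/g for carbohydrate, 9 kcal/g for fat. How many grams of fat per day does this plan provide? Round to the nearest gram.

141 g/day

Protein = 1.8 × 76 = 136.8 g → 136.8 × 4 = 547.2 kcal.
Non-protein calories = 3082 − 547.2 = 2534.8 kcal.
Fat: 50% × 2534.8 = 1267.4 kcal; carbohydrate: 1267.4 kcal.
Fat: 1267.4 kcal ÷ 9 kcal/g = 140.8222 g.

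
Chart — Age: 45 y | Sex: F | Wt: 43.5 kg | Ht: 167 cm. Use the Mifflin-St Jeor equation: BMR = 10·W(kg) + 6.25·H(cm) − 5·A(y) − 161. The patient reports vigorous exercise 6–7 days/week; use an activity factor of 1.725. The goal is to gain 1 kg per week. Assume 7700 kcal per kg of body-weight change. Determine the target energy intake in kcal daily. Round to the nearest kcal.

Mifflin-St Jeor (female): BMR = 10(43.5) + 6.25(167) − 5(45) − 161 = 435 + 1043.75 − 225 − 161 = 1092.75 kcal/day.
TEE = 1092.75 × 1.725 = 1884.9938 kcal/day.
Required daily surplus = 1 × 7700 ÷ 7 = 1100 kcal/day.
Target intake = 1884.9938 + 1100 = 2984.9938 kcal/day.

2985 kcal daily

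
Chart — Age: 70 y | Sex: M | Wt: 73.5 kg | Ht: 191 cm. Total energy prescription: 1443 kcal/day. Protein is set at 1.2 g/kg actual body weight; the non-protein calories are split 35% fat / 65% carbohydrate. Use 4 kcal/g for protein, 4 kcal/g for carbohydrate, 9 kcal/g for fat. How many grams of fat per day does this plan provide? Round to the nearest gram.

Protein = 1.2 × 73.5 = 88.2 g → 88.2 × 4 = 352.8 kcal.
Non-protein calories = 1443 − 352.8 = 1090.2 kcal.
Fat: 35% × 1090.2 = 381.57 kcal; carbohydrate: 708.63 kcal.
Fat: 381.57 kcal ÷ 9 kcal/g = 42.3967 g.

42 g/day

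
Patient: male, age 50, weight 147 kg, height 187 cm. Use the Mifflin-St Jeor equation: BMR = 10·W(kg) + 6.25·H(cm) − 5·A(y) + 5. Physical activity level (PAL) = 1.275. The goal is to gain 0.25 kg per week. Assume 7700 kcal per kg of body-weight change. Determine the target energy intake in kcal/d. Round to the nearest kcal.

3327 kcal/d

Mifflin-St Jeor (male): BMR = 10(147) + 6.25(187) − 5(50) + 5 = 1470 + 1168.75 − 250 + 5 = 2393.75 kcal/day.
TEE = 2393.75 × 1.275 = 3052.0313 kcal/day.
Required daily surplus = 0.25 × 7700 ÷ 7 = 275 kcal/day.
Target intake = 3052.0313 + 275 = 3327.0313 kcal/day.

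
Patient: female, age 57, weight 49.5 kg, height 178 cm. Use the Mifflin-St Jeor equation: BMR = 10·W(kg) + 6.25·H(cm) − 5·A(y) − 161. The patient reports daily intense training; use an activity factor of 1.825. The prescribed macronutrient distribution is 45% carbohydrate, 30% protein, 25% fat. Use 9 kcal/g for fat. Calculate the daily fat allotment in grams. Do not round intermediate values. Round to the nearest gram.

Mifflin-St Jeor (female): BMR = 10(49.5) + 6.25(178) − 5(57) − 161 = 495 + 1112.5 − 285 − 161 = 1161.5 kcal/day.
TEE = 1161.5 × 1.825 = 2119.7375 kcal/day.
Fat energy = 25% × 2119.7375 = 529.9344 kcal.
Fat = 529.9344 ÷ 9 kcal/g = 58.8816 g.

59 g/day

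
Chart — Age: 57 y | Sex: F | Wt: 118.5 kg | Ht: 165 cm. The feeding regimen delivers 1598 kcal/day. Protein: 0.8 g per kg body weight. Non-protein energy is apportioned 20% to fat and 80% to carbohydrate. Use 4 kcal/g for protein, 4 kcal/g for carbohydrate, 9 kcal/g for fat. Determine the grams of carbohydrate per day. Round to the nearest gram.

Protein = 0.8 × 118.5 = 94.8 g → 94.8 × 4 = 379.2 kcal.
Non-protein calories = 1598 − 379.2 = 1218.8 kcal.
Fat: 20% × 1218.8 = 243.76 kcal; carbohydrate: 975.04 kcal.
Carbohydrate: 975.04 kcal ÷ 4 kcal/g = 243.76 g.

244 g/day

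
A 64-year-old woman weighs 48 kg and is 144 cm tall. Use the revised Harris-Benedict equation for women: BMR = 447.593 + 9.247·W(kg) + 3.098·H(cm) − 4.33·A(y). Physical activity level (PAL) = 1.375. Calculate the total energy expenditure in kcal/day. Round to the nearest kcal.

Harris-Benedict: BMR = 447.593 + 9.247(48) + 3.098(144) − 4.33(64) = 1060.441 kcal/day.
TEE = BMR × activity factor = 1060.441 × 1.375 = 1458.1064 kcal/day.

1458 kcal/day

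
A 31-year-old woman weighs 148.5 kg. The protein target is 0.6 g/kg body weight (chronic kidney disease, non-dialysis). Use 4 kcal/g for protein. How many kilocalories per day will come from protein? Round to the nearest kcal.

Protein = 0.6 g/kg × 148.5 kg = 89.1 g/day.
Protein energy = 89.1 g × 4 kcal/g = 356.4 kcal/day.

356 kcal/day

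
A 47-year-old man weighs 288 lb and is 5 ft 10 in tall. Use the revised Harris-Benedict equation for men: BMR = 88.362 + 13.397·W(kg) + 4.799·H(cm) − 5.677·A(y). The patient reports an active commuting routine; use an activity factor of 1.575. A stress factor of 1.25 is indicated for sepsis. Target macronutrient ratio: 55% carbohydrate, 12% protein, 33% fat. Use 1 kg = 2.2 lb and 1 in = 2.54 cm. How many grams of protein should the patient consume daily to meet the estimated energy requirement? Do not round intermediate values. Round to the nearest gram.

143 g/day

Convert to metric: weight = 288 ÷ 2.2 = 130.9091 kg; height = (5×12 + 10) × 2.54 = 70 × 2.54 = 177.8 cm.
Harris-Benedict: BMR = 88.362 + 13.397(130.9091) + 4.799(177.8) − 5.677(47) = 2428.5943 kcal/day.
TEE = 2428.5943 × 1.575 = 3825.036 kcal/day.
With stress factor 1.25: 3825.036 × 1.25 = 4781.295 kcal/day.
Protein energy = 12% × 4781.295 = 573.7554 kcal.
Protein = 573.7554 ÷ 4 kcal/g = 143.4389 g.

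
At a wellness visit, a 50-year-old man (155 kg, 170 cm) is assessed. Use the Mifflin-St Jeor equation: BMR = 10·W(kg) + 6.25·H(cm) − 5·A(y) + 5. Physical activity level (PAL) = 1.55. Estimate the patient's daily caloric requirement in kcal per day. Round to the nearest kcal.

Mifflin-St Jeor (male): BMR = 10(155) + 6.25(170) − 5(50) + 5 = 1550 + 1062.5 − 250 + 5 = 2367.5 kcal/day.
TEE = BMR × activity factor = 2367.5 × 1.55 = 3669.625 kcal/day.

3670 kcal per day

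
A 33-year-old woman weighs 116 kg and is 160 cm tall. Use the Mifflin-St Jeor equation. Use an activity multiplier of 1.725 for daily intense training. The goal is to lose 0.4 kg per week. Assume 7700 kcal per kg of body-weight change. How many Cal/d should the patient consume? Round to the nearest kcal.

Mifflin-St Jeor (female): BMR = 10(116) + 6.25(160) − 5(33) − 161 = 1160 + 1000 − 165 − 161 = 1834 kcal/day.
TEE = 1834 × 1.725 = 3163.65 kcal/day.
Required daily deficit = 0.4 × 7700 ÷ 7 = 440 kcal/day.
Target intake = 3163.65 − 440 = 2723.65 kcal/day.

2724 Cal/d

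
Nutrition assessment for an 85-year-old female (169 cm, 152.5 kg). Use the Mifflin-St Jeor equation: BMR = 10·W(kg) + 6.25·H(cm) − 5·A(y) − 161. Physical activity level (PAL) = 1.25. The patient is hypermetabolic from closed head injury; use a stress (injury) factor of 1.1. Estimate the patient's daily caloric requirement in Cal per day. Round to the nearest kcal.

Mifflin-St Jeor (female): BMR = 10(152.5) + 6.25(169) − 5(85) − 161 = 1525 + 1056.25 − 425 − 161 = 1995.25 kcal/day.
TEE = BMR × activity factor = 1995.25 × 1.25 = 2494.0625 kcal/day.
Apply stress factor: 2494.0625 × 1.1 = 2743.4688 kcal/day.

2743 Cal per day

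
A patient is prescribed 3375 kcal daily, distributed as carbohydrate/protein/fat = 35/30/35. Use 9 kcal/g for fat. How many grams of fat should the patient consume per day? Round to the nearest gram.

Fat energy = 35% × 3375 = 1181.25 kcal.
At 9 kcal/g: 1181.25 ÷ 9 = 131.25 g.

131 g/day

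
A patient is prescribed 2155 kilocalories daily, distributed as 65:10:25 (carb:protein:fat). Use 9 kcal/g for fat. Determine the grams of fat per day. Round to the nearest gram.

60 g/day

Fat energy = 25% × 2155 = 538.75 kcal.
At 9 kcal/g: 538.75 ÷ 9 = 59.8611 g.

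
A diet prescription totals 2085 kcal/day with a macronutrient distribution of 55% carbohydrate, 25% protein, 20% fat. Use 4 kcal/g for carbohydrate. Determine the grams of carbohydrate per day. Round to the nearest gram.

287 g/day

Carbohydrate energy = 55% × 2085 = 1146.75 kcal.
At 4 kcal/g: 1146.75 ÷ 4 = 286.6875 g.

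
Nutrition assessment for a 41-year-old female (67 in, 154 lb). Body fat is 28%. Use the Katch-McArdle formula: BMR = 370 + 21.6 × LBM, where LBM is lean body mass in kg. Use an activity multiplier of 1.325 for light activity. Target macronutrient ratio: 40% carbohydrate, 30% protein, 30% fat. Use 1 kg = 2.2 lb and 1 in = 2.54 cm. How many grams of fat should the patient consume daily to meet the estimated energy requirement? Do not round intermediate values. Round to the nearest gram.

Convert to metric: weight = 154 ÷ 2.2 = 70 kg; height = 67 × 2.54 = 170.18 cm.
LBM = 70 × (1 − 0.28) = 50.4 kg. Katch-McArdle: BMR = 370 + 21.6 × 50.4 = 1458.64 kcal/day.
TEE = 1458.64 × 1.325 = 1932.698 kcal/day.
Fat energy = 30% × 1932.698 = 579.8094 kcal.
Fat = 579.8094 ÷ 9 kcal/g = 64.4233 g.

64 g/day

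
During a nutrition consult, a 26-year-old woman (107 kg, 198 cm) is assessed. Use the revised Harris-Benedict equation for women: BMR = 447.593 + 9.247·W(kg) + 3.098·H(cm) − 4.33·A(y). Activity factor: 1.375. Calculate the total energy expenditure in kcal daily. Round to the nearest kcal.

2665 kcal daily

Harris-Benedict: BMR = 447.593 + 9.247(107) + 3.098(198) − 4.33(26) = 1937.846 kcal/day.
TEE = BMR × activity factor = 1937.846 × 1.375 = 2664.5383 kcal/day.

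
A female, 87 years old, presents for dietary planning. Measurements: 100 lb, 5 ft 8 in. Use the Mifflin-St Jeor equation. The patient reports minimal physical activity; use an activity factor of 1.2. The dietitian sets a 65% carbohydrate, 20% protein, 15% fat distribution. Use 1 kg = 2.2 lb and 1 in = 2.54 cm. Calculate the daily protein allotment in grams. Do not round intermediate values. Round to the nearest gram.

Convert to metric: weight = 100 ÷ 2.2 = 45.4545 kg; height = (5×12 + 8) × 2.54 = 68 × 2.54 = 172.72 cm.
Mifflin-St Jeor (female): BMR = 10(45.4545) + 6.25(172.72) − 5(87) − 161 = 454.5455 + 1079.5 − 435 − 161 = 938.0455 kcal/day.
TEE = 938.0455 × 1.2 = 1125.6545 kcal/day.
Protein energy = 20% × 1125.6545 = 225.1309 kcal.
Protein = 225.1309 ÷ 4 kcal/g = 56.2827 g.

56 g/day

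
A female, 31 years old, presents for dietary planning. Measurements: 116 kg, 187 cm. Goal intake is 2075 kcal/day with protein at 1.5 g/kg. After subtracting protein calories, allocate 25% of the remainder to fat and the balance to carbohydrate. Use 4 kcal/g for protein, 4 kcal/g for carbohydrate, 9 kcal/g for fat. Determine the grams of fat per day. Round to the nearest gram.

Protein = 1.5 × 116 = 174 g → 174 × 4 = 696 kcal.
Non-protein calories = 2075 − 696 = 1379 kcal.
Fat: 25% × 1379 = 344.75 kcal; carbohydrate: 1034.25 kcal.
Fat: 344.75 kcal ÷ 9 kcal/g = 38.3056 g.

38 g/day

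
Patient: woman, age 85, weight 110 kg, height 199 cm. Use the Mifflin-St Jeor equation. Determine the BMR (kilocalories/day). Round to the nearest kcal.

1758 kilocalories/day

Mifflin-St Jeor (female): BMR = 10(110) + 6.25(199) − 5(85) − 161 = 1100 + 1243.75 − 425 − 161 = 1757.75 kcal/day.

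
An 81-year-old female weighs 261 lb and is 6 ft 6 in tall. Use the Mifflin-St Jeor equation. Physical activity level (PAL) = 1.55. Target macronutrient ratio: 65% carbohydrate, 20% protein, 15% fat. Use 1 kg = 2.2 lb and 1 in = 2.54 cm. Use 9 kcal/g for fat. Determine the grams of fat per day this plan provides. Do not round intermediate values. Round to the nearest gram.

48 g/day

Convert to metric: weight = 261 ÷ 2.2 = 118.6364 kg; height = (6×12 + 6) × 2.54 = 78 × 2.54 = 198.12 cm.
Mifflin-St Jeor (female): BMR = 10(118.6364) + 6.25(198.12) − 5(81) − 161 = 1186.3636 + 1238.25 − 405 − 161 = 1858.6136 kcal/day.
TEE = 1858.6136 × 1.55 = 2880.8511 kcal/day.
Fat energy = 15% × 2880.8511 = 432.1277 kcal.
Fat = 432.1277 ÷ 9 kcal/g = 48.0142 g.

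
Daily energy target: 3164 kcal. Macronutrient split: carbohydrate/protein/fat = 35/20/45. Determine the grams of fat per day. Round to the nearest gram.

158 g/day

Fat energy = 45% × 3164 = 1423.8 kcal.
At 9 kcal/g: 1423.8 ÷ 9 = 158.2 g.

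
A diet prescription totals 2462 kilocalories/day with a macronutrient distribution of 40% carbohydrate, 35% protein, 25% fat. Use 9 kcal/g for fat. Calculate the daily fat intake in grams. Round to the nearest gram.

68 g/day

Fat energy = 25% × 2462 = 615.5 kcal.
At 9 kcal/g: 615.5 ÷ 9 = 68.3889 g.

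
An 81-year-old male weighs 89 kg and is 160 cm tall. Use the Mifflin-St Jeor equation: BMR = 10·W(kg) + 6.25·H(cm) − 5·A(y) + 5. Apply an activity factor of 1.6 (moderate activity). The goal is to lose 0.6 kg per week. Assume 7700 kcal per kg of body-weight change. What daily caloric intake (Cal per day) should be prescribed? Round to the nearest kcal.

1724 Cal per day

Mifflin-St Jeor (male): BMR = 10(89) + 6.25(160) − 5(81) + 5 = 890 + 1000 − 405 + 5 = 1490 kcal/day.
TEE = 1490 × 1.6 = 2384 kcal/day.
Required daily deficit = 0.6 × 7700 ÷ 7 = 660 kcal/day.
Target intake = 2384 − 660 = 1724 kcal/day.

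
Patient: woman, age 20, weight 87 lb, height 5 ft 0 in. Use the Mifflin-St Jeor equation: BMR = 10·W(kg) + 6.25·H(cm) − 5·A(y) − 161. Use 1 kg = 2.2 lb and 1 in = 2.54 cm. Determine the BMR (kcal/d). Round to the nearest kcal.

1087 kcal/d

Convert to metric: weight = 87 ÷ 2.2 = 39.5455 kg; height = (5×12 + 0) × 2.54 = 60 × 2.54 = 152.4 cm.
Mifflin-St Jeor (female): BMR = 10(39.5455) + 6.25(152.4) − 5(20) − 161 = 395.4545 + 952.5 − 100 − 161 = 1086.9545 kcal/day.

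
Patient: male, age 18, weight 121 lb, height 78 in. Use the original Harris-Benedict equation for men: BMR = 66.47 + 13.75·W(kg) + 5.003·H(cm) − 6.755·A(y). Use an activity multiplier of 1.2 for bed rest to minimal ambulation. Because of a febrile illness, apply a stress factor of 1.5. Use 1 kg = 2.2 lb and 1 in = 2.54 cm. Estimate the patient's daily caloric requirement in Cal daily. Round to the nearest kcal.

Convert to metric: weight = 121 ÷ 2.2 = 55 kg; height = 78 × 2.54 = 198.12 cm.
Harris-Benedict: BMR = 66.47 + 13.75(55) + 5.003(198.12) − 6.755(18) = 1692.3244 kcal/day.
TEE = BMR × activity factor = 1692.3244 × 1.2 = 2030.7892 kcal/day.
Apply stress factor: 2030.7892 × 1.5 = 3046.1838 kcal/day.

3046 Cal daily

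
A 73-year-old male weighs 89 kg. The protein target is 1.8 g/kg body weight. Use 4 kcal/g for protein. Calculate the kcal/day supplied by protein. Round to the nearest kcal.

Protein = 1.8 g/kg × 89 kg = 160.2 g/day.
Protein energy = 160.2 g × 4 kcal/g = 640.8 kcal/day.

641 kcal/day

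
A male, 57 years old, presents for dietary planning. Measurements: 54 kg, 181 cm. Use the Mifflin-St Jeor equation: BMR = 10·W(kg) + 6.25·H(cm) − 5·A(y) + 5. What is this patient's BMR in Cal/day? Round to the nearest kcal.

1391 Cal/day

Mifflin-St Jeor (male): BMR = 10(54) + 6.25(181) − 5(57) + 5 = 540 + 1131.25 − 285 + 5 = 1391.25 kcal/day.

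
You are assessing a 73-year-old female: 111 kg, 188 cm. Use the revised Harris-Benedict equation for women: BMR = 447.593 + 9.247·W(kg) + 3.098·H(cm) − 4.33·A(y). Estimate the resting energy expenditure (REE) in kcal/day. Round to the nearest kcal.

1740 kcal/day

Harris-Benedict: BMR = 447.593 + 9.247(111) + 3.098(188) − 4.33(73) = 1740.344 kcal/day.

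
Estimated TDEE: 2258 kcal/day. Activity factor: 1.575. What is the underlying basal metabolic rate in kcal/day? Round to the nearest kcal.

1434 kcal/day

BMR = TEE ÷ activity factor = 2258 ÷ 1.575 = 1433.6508 kcal/day.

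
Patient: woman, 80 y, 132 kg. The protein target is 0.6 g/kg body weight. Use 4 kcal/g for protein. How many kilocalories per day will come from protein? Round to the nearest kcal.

317 kcal/day

Protein = 0.6 g/kg × 132 kg = 79.2 g/day.
Protein energy = 79.2 g × 4 kcal/g = 316.8 kcal/day.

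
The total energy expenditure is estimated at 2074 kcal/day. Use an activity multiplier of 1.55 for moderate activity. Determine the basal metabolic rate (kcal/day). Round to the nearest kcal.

BMR = TEE ÷ activity factor = 2074 ÷ 1.55 = 1338.0645 kcal/day.

1338 kcal/day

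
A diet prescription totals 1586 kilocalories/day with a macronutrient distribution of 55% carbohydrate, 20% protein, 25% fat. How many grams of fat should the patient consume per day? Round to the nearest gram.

Fat energy = 25% × 1586 = 396.5 kcal.
At 9 kcal/g: 396.5 ÷ 9 = 44.0556 g.

44 g/day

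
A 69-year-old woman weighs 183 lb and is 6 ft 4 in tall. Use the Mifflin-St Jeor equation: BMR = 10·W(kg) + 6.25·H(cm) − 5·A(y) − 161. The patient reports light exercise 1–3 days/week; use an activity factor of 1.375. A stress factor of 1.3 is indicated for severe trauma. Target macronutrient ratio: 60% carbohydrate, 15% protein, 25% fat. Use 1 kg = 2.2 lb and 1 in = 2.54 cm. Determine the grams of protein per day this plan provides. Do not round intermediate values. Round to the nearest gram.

103 g/day

Convert to metric: weight = 183 ÷ 2.2 = 83.1818 kg; height = (6×12 + 4) × 2.54 = 76 × 2.54 = 193.04 cm.
Mifflin-St Jeor (female): BMR = 10(83.1818) + 6.25(193.04) − 5(69) − 161 = 831.8182 + 1206.5 − 345 − 161 = 1532.3182 kcal/day.
TEE = 1532.3182 × 1.375 = 2106.9375 kcal/day.
With stress factor 1.3: 2106.9375 × 1.3 = 2739.0188 kcal/day.
Protein energy = 15% × 2739.0188 = 410.8528 kcal.
Protein = 410.8528 ÷ 4 kcal/g = 102.7132 g.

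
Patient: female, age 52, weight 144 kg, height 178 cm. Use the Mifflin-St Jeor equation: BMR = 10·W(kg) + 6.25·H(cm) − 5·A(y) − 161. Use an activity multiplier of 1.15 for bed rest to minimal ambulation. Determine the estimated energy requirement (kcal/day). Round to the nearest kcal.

2451 kcal/day

Mifflin-St Jeor (female): BMR = 10(144) + 6.25(178) − 5(52) − 161 = 1440 + 1112.5 − 260 − 161 = 2131.5 kcal/day.
TEE = BMR × activity factor = 2131.5 × 1.15 = 2451.225 kcal/day.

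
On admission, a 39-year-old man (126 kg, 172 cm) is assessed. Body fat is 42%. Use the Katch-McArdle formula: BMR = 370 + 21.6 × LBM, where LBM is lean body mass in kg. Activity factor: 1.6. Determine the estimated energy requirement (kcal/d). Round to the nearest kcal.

LBM = 126 × (1 − 0.42) = 73.08 kg. Katch-McArdle: BMR = 370 + 21.6 × 73.08 = 1948.528 kcal/day.
TEE = BMR × activity factor = 1948.528 × 1.6 = 3117.6448 kcal/day.

3118 kcal/d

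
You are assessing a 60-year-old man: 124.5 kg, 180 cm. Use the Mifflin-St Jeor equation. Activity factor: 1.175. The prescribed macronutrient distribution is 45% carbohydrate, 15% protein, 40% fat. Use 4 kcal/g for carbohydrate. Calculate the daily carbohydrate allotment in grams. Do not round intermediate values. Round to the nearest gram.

274 g/day

Mifflin-St Jeor (male): BMR = 10(124.5) + 6.25(180) − 5(60) + 5 = 1245 + 1125 − 300 + 5 = 2075 kcal/day.
TEE = 2075 × 1.175 = 2438.125 kcal/day.
Carbohydrate energy = 45% × 2438.125 = 1097.1563 kcal.
Carbohydrate = 1097.1563 ÷ 4 kcal/g = 274.2891 g.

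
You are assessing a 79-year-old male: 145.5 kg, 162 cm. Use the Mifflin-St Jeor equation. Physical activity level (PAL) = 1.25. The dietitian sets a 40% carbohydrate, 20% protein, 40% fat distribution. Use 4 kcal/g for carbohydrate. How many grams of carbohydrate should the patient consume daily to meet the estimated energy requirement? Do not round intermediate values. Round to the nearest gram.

260 g/day

Mifflin-St Jeor (male): BMR = 10(145.5) + 6.25(162) − 5(79) + 5 = 1455 + 1012.5 − 395 + 5 = 2077.5 kcal/day.
TEE = 2077.5 × 1.25 = 2596.875 kcal/day.
Carbohydrate energy = 40% × 2596.875 = 1038.75 kcal.
Carbohydrate = 1038.75 ÷ 4 kcal/g = 259.6875 g.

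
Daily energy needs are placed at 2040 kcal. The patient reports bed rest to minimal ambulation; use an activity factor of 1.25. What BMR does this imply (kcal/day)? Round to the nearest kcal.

BMR = TEE ÷ activity factor = 2040 ÷ 1.25 = 1632 kcal/day.

1632 kcal/day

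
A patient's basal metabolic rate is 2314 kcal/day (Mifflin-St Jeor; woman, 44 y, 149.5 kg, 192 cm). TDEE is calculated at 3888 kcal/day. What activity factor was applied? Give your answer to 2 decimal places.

1.68

Activity factor = TEE ÷ BMR = 3888 ÷ 2314 = 1.68.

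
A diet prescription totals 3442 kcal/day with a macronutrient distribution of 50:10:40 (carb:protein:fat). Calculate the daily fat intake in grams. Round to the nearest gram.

153 g/day

Fat energy = 40% × 3442 = 1376.8 kcal.
At 9 kcal/g: 1376.8 ÷ 9 = 152.9778 g.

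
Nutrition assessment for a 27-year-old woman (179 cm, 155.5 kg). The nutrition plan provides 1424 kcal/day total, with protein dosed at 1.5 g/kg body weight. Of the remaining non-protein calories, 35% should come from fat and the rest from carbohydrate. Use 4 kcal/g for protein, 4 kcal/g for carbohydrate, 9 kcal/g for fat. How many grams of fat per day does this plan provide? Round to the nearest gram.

19 g/day

Protein = 1.5 × 155.5 = 233.25 g → 233.25 × 4 = 933 kcal.
Non-protein calories = 1424 − 933 = 491 kcal.
Fat: 35% × 491 = 171.85 kcal; carbohydrate: 319.15 kcal.
Fat: 171.85 kcal ÷ 9 kcal/g = 19.0944 g.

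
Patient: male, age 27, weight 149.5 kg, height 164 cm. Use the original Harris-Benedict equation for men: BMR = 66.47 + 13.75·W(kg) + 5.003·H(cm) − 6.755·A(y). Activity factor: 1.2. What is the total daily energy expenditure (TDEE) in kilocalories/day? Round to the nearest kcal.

3312 kilocalories/day

Harris-Benedict: BMR = 66.47 + 13.75(149.5) + 5.003(164) − 6.755(27) = 2760.202 kcal/day.
TEE = BMR × activity factor = 2760.202 × 1.2 = 3312.2424 kcal/day.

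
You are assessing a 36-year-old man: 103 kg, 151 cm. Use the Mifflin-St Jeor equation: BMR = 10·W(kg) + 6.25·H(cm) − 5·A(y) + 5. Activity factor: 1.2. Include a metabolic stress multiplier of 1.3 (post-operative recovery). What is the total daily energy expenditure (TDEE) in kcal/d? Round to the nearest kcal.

2806 kcal/d

Mifflin-St Jeor (male): BMR = 10(103) + 6.25(151) − 5(36) + 5 = 1030 + 943.75 − 180 + 5 = 1798.75 kcal/day.
TEE = BMR × activity factor = 1798.75 × 1.2 = 2158.5 kcal/day.
Apply stress factor: 2158.5 × 1.3 = 2806.05 kcal/day.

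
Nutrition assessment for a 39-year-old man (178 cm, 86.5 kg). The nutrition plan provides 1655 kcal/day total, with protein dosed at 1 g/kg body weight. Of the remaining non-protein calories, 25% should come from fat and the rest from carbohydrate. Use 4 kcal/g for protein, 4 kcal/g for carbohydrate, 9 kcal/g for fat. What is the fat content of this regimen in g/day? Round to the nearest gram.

Protein = 1 × 86.5 = 86.5 g → 86.5 × 4 = 346 kcal.
Non-protein calories = 1655 − 346 = 1309 kcal.
Fat: 25% × 1309 = 327.25 kcal; carbohydrate: 981.75 kcal.
Fat: 327.25 kcal ÷ 9 kcal/g = 36.3611 g.

36 g/day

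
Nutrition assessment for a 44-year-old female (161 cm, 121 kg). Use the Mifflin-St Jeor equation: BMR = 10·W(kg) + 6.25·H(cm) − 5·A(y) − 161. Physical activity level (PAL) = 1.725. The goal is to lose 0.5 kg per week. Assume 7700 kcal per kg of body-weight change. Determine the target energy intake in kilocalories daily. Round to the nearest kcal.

2616 kilocalories daily

Mifflin-St Jeor (female): BMR = 10(121) + 6.25(161) − 5(44) − 161 = 1210 + 1006.25 − 220 − 161 = 1835.25 kcal/day.
TEE = 1835.25 × 1.725 = 3165.8063 kcal/day.
Required daily deficit = 0.5 × 7700 ÷ 7 = 550 kcal/day.
Target intake = 3165.8063 − 550 = 2615.8063 kcal/day.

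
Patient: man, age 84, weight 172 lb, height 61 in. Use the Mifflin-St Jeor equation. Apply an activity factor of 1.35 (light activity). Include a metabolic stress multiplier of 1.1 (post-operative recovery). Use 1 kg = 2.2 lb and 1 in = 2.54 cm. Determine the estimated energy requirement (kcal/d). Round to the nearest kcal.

1983 kcal/d

Convert to metric: weight = 172 ÷ 2.2 = 78.1818 kg; height = 61 × 2.54 = 154.94 cm.
Mifflin-St Jeor (male): BMR = 10(78.1818) + 6.25(154.94) − 5(84) + 5 = 781.8182 + 968.375 − 420 + 5 = 1335.1932 kcal/day.
TEE = BMR × activity factor = 1335.1932 × 1.35 = 1802.5108 kcal/day.
Apply stress factor: 1802.5108 × 1.1 = 1982.7619 kcal/day.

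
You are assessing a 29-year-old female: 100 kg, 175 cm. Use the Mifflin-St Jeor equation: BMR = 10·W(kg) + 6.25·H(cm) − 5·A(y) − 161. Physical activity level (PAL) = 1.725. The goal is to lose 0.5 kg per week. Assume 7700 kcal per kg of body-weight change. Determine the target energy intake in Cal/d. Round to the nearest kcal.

Mifflin-St Jeor (female): BMR = 10(100) + 6.25(175) − 5(29) − 161 = 1000 + 1093.75 − 145 − 161 = 1787.75 kcal/day.
TEE = 1787.75 × 1.725 = 3083.8688 kcal/day.
Required daily deficit = 0.5 × 7700 ÷ 7 = 550 kcal/day.
Target intake = 3083.8688 − 550 = 2533.8688 kcal/day.

2534 Cal/d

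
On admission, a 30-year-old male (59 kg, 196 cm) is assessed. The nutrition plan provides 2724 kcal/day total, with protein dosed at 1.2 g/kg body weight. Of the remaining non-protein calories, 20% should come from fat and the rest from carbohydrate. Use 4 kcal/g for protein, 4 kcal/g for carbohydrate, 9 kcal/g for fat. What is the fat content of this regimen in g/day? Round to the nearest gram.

54 g/day

Protein = 1.2 × 59 = 70.8 g → 70.8 × 4 = 283.2 kcal.
Non-protein calories = 2724 − 283.2 = 2440.8 kcal.
Fat: 20% × 2440.8 = 488.16 kcal; carbohydrate: 1952.64 kcal.
Fat: 488.16 kcal ÷ 9 kcal/g = 54.24 g.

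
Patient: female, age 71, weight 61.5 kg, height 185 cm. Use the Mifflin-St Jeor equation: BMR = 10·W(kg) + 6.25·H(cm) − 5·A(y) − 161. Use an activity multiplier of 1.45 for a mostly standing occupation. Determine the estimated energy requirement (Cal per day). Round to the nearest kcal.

1820 Cal per day

Mifflin-St Jeor (female): BMR = 10(61.5) + 6.25(185) − 5(71) − 161 = 615 + 1156.25 − 355 − 161 = 1255.25 kcal/day.
TEE = BMR × activity factor = 1255.25 × 1.45 = 1820.1125 kcal/day.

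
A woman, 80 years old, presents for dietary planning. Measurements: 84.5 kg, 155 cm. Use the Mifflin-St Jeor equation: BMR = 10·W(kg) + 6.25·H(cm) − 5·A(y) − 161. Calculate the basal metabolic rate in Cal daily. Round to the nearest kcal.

1253 Cal daily

Mifflin-St Jeor (female): BMR = 10(84.5) + 6.25(155) − 5(80) − 161 = 845 + 968.75 − 400 − 161 = 1252.75 kcal/day.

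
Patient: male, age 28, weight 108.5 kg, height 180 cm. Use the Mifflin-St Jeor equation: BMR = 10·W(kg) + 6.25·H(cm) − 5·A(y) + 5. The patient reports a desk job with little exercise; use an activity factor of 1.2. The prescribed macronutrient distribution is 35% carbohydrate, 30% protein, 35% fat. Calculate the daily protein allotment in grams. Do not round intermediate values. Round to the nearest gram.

Mifflin-St Jeor (male): BMR = 10(108.5) + 6.25(180) − 5(28) + 5 = 1085 + 1125 − 140 + 5 = 2075 kcal/day.
TEE = 2075 × 1.2 = 2490 kcal/day.
Protein energy = 30% × 2490 = 747 kcal.
Protein = 747 ÷ 4 kcal/g = 186.75 g.

187 g/day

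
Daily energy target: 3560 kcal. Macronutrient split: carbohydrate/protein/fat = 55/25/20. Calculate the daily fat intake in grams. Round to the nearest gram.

79 g/day

Fat energy = 20% × 3560 = 712 kcal.
At 9 kcal/g: 712 ÷ 9 = 79.1111 g.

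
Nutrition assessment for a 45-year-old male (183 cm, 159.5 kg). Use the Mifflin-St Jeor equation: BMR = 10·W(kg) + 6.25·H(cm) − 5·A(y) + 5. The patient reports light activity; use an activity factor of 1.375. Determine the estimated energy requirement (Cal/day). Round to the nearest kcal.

3463 Cal/day

Mifflin-St Jeor (male): BMR = 10(159.5) + 6.25(183) − 5(45) + 5 = 1595 + 1143.75 − 225 + 5 = 2518.75 kcal/day.
TEE = BMR × activity factor = 2518.75 × 1.375 = 3463.2813 kcal/day.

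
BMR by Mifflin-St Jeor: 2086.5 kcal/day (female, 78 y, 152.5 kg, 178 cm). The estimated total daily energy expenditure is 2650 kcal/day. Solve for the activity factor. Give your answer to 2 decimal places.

Activity factor = TEE ÷ BMR = 2650 ÷ 2086.5 = 1.27.

1.27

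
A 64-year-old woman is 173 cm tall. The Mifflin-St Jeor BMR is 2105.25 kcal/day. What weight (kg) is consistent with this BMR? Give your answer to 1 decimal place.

2105.25 = 10·W + 6.25(173) − 5(64) − 161
10·W = 2105.25 − 600.25 = 1505, so W = 150.5 kg.

150.5 kg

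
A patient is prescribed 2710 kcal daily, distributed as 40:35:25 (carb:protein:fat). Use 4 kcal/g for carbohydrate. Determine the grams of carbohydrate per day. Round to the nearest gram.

Carbohydrate energy = 40% × 2710 = 1084 kcal.
At 4 kcal/g: 1084 ÷ 4 = 271 g.

271 g/day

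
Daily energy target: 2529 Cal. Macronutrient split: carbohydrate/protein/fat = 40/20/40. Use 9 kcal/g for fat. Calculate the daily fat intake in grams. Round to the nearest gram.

Fat energy = 40% × 2529 = 1011.6 kcal.
At 9 kcal/g: 1011.6 ÷ 9 = 112.4 g.

112 g/day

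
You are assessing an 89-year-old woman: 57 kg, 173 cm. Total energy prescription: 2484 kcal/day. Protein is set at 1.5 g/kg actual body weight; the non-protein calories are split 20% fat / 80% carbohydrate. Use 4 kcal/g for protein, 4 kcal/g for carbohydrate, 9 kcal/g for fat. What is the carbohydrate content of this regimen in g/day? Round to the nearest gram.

428 g/day

Protein = 1.5 × 57 = 85.5 g → 85.5 × 4 = 342 kcal.
Non-protein calories = 2484 − 342 = 2142 kcal.
Fat: 20% × 2142 = 428.4 kcal; carbohydrate: 1713.6 kcal.
Carbohydrate: 1713.6 kcal ÷ 4 kcal/g = 428.4 g.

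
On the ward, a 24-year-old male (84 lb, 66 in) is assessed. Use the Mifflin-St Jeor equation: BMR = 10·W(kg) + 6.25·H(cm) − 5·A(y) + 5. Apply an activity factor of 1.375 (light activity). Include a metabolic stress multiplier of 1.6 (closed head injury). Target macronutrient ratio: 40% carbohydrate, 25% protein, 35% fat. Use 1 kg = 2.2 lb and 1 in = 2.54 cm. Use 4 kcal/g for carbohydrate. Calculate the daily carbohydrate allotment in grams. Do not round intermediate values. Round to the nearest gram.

Convert to metric: weight = 84 ÷ 2.2 = 38.1818 kg; height = 66 × 2.54 = 167.64 cm.
Mifflin-St Jeor (male): BMR = 10(38.1818) + 6.25(167.64) − 5(24) + 5 = 381.8182 + 1047.75 − 120 + 5 = 1314.5682 kcal/day.
TEE = 1314.5682 × 1.375 = 1807.5313 kcal/day.
With stress factor 1.6: 1807.5313 × 1.6 = 2892.05 kcal/day.
Carbohydrate energy = 40% × 2892.05 = 1156.82 kcal.
Carbohydrate = 1156.82 ÷ 4 kcal/g = 289.205 g.

289 g/day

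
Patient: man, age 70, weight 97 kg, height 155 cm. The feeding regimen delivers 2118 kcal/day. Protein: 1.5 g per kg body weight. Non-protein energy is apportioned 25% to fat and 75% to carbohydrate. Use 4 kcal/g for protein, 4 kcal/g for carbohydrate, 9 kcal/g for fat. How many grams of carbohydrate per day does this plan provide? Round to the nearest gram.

Protein = 1.5 × 97 = 145.5 g → 145.5 × 4 = 582 kcal.
Non-protein calories = 2118 − 582 = 1536 kcal.
Fat: 25% × 1536 = 384 kcal; carbohydrate: 1152 kcal.
Carbohydrate: 1152 kcal ÷ 4 kcal/g = 288 g.

288 g/day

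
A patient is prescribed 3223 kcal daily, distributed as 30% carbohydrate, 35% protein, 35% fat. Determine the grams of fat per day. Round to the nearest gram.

125 g/day

Fat energy = 35% × 3223 = 1128.05 kcal.
At 9 kcal/g: 1128.05 ÷ 9 = 125.3389 g.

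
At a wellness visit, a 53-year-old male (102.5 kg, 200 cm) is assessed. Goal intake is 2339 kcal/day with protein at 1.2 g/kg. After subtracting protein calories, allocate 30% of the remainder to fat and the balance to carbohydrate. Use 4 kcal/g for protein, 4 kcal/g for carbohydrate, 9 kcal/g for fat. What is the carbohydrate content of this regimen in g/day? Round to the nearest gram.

Protein = 1.2 × 102.5 = 123 g → 123 × 4 = 492 kcal.
Non-protein calories = 2339 − 492 = 1847 kcal.
Fat: 30% × 1847 = 554.1 kcal; carbohydrate: 1292.9 kcal.
Carbohydrate: 1292.9 kcal ÷ 4 kcal/g = 323.225 g.

323 g/day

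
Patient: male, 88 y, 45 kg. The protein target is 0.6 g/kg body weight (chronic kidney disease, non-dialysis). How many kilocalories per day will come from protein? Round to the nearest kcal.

108 kcal/day

Protein = 0.6 g/kg × 45 kg = 27 g/day.
Protein energy = 27 g × 4 kcal/g = 108 kcal/day.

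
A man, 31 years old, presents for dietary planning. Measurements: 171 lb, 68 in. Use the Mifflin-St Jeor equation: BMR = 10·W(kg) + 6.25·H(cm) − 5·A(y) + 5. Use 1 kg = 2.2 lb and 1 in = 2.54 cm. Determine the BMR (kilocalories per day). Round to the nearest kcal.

1707 kilocalories per day

Convert to metric: weight = 171 ÷ 2.2 = 77.7273 kg; height = 68 × 2.54 = 172.72 cm.
Mifflin-St Jeor (male): BMR = 10(77.7273) + 6.25(172.72) − 5(31) + 5 = 777.2727 + 1079.5 − 155 + 5 = 1706.7727 kcal/day.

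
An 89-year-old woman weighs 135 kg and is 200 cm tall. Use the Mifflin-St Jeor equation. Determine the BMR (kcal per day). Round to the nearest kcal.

1994 kcal per day

Mifflin-St Jeor (female): BMR = 10(135) + 6.25(200) − 5(89) − 161 = 1350 + 1250 − 445 − 161 = 1994 kcal/day.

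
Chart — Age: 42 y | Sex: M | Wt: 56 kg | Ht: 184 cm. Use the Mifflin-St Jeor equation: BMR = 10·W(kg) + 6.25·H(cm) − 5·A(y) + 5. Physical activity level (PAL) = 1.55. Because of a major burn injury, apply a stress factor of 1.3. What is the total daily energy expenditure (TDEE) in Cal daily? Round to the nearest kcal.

Mifflin-St Jeor (male): BMR = 10(56) + 6.25(184) − 5(42) + 5 = 560 + 1150 − 210 + 5 = 1505 kcal/day.
TEE = BMR × activity factor = 1505 × 1.55 = 2332.75 kcal/day.
Apply stress factor: 2332.75 × 1.3 = 3032.575 kcal/day.

3033 Cal daily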